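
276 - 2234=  - 1958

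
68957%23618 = 21721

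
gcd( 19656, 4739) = 7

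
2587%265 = 202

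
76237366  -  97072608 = - 20835242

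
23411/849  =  27 + 488/849 = 27.57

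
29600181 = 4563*6487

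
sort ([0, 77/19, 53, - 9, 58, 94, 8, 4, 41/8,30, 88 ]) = [-9, 0,  4,77/19, 41/8, 8,30, 53, 58, 88, 94]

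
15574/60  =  7787/30 = 259.57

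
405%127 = 24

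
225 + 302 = 527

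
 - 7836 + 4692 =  - 3144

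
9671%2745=1436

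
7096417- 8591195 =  - 1494778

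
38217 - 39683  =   - 1466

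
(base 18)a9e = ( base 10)3416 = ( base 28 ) 4A0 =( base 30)3NQ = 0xD58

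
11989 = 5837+6152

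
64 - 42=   22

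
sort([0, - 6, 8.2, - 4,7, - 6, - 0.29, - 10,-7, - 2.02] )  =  [ - 10,-7 , - 6,  -  6 ,-4, - 2.02, - 0.29,0, 7 , 8.2]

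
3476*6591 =22910316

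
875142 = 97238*9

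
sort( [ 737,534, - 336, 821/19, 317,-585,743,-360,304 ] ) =[ - 585,  -  360, - 336, 821/19, 304,317,534,737, 743 ] 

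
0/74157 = 0 =0.00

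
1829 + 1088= 2917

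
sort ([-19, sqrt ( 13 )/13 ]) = [ - 19,sqrt( 13)/13] 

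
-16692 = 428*( - 39) 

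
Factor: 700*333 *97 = 22610700 = 2^2 * 3^2 * 5^2*7^1* 37^1*97^1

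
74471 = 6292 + 68179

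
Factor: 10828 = 2^2*2707^1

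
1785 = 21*85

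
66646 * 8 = 533168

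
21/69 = 7/23 = 0.30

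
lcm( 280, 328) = 11480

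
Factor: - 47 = -47^1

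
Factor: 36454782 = 2^1*3^1*7^1* 13^1*179^1*373^1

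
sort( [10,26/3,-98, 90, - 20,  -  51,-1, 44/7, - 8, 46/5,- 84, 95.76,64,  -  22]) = [ - 98,-84, - 51, - 22, - 20 , - 8, - 1,44/7, 26/3,46/5,10,64, 90,95.76]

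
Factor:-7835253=  -  3^1 * 2611751^1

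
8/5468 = 2/1367  =  0.00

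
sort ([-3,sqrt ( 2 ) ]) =[-3, sqrt( 2 )]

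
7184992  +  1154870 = 8339862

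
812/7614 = 406/3807 = 0.11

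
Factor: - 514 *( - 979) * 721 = 2^1*7^1*11^1*89^1*103^1*257^1   =  362811526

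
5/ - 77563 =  - 5/77563 = - 0.00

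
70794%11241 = 3348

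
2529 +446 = 2975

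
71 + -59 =12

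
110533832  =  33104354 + 77429478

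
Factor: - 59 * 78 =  - 2^1*3^1*13^1*59^1 = - 4602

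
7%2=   1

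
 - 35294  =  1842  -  37136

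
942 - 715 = 227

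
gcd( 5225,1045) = 1045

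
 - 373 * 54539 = - 20343047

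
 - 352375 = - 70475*5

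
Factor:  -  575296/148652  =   - 2^4 * 7^ (-1) *89^1*101^1*5309^( - 1) = - 143824/37163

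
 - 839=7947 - 8786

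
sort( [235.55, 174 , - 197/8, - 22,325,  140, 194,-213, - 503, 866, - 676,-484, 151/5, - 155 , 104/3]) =[-676, - 503, - 484 , - 213, - 155 ,-197/8 , -22, 151/5, 104/3, 140, 174,194, 235.55,325, 866 ]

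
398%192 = 14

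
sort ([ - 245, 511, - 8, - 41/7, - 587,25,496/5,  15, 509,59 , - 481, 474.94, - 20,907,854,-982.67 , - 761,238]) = [ - 982.67, - 761, - 587, - 481,  -  245, - 20, - 8,-41/7,  15, 25,  59,496/5, 238,474.94,509, 511,854,907]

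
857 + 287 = 1144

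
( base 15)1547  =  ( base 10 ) 4567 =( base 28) 5n3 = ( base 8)10727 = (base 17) fdb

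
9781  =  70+9711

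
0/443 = 0 = 0.00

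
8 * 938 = 7504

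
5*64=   320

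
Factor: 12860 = 2^2*5^1* 643^1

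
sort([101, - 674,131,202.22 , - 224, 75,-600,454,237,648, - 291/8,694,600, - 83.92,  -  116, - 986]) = [ - 986 ,-674,-600,-224, - 116,-83.92, -291/8,75,  101,  131,202.22 , 237,454,600,648,694] 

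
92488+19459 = 111947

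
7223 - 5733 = 1490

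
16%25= 16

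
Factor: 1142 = 2^1*571^1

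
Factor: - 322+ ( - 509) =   -  3^1*277^1 = - 831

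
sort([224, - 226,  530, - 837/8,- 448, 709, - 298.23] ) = [ - 448,-298.23, - 226,-837/8, 224, 530, 709 ]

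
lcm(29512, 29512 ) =29512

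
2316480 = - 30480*(-76 )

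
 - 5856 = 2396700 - 2402556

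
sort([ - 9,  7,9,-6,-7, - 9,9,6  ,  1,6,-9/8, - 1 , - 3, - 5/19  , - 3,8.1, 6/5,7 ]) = [ - 9, - 9 , - 7, - 6, - 3, - 3, - 9/8, - 1, - 5/19,1,6/5,6,  6,7,7,  8.1 , 9, 9 ]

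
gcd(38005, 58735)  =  3455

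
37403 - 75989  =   - 38586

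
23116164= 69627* 332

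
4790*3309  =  15850110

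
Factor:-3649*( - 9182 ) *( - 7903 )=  - 264790947554 = - 2^1 *7^1*41^1*89^1*1129^1*4591^1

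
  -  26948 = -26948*1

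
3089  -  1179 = 1910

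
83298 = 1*83298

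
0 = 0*3494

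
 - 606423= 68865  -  675288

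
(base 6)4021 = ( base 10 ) 877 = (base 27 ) 15d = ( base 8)1555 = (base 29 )117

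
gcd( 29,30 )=1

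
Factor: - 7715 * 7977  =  -3^1*5^1*1543^1 *2659^1=- 61542555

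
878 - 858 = 20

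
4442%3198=1244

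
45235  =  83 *545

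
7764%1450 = 514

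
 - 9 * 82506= -742554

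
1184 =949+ 235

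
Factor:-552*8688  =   - 2^7* 3^2*23^1 * 181^1 = - 4795776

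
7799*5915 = 46131085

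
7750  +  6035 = 13785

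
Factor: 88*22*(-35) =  -2^4*5^1*7^1*  11^2 = - 67760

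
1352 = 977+375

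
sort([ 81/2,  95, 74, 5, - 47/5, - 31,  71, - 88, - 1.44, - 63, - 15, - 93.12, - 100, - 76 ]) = [-100, - 93.12,-88, -76, - 63, - 31, - 15, - 47/5,-1.44, 5,81/2, 71,74, 95]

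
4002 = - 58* ( - 69 ) 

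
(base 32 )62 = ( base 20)9e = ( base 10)194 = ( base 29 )6k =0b11000010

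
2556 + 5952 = 8508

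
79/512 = 79/512 = 0.15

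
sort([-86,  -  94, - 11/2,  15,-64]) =[-94, - 86,-64, - 11/2, 15] 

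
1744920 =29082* 60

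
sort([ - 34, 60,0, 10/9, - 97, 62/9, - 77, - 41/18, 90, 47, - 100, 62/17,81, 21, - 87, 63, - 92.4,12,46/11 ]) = [ - 100, - 97,  -  92.4, - 87, - 77, - 34, - 41/18, 0, 10/9,62/17, 46/11, 62/9,  12,21,47 , 60,  63, 81,  90 ] 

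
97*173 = 16781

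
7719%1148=831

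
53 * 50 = 2650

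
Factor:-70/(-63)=2^1*3^(  -  2)*5^1 = 10/9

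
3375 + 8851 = 12226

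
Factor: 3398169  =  3^1*19^1*59617^1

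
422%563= 422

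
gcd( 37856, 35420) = 28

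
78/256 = 39/128= 0.30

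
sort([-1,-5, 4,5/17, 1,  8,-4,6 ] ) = [ - 5 , - 4, - 1,5/17,1, 4 , 6,8 ] 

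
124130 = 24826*5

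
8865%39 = 12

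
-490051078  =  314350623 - 804401701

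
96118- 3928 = 92190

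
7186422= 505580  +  6680842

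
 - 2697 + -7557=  - 10254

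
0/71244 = 0  =  0.00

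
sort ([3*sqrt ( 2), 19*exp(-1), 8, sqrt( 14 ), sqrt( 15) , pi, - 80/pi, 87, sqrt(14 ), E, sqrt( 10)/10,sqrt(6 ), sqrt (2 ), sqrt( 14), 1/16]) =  [ - 80/pi, 1/16,sqrt ( 10) /10, sqrt( 2 ),sqrt( 6 ), E, pi,sqrt( 14),sqrt ( 14 ), sqrt(14 ), sqrt( 15),3 * sqrt(2), 19*exp (- 1) , 8,  87 ]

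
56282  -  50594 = 5688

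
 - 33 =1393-1426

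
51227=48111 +3116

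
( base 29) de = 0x187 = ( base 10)391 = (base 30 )D1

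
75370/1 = 75370=75370.00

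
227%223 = 4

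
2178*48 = 104544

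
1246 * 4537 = 5653102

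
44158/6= 22079/3 = 7359.67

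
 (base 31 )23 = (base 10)65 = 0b1000001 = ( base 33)1W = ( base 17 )3e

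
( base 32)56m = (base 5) 132314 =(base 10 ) 5334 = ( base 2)1010011010110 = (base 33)4tl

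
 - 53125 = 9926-63051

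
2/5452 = 1/2726 = 0.00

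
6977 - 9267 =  - 2290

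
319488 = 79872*4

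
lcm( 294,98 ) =294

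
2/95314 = 1/47657 =0.00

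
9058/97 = 93 + 37/97 =93.38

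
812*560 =454720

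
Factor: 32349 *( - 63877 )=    - 3^1*11^1*41^1*263^1*5807^1 =- 2066357073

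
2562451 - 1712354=850097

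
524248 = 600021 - 75773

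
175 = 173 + 2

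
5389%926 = 759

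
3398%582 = 488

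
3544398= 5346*663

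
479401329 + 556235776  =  1035637105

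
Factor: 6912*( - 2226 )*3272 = - 2^12*3^4*7^1*53^1*409^1 = - 50343358464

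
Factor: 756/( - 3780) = -1/5 = - 5^(  -  1 )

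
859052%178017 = 146984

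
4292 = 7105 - 2813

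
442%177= 88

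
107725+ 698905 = 806630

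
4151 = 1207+2944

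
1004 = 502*2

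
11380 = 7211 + 4169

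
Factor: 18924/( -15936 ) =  - 19/16= -2^(- 4 )*19^1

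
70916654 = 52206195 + 18710459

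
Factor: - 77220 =-2^2*3^3*5^1*11^1 * 13^1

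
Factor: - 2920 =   -  2^3*5^1*73^1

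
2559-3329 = -770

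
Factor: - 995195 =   -  5^1 * 199039^1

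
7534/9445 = 7534/9445 = 0.80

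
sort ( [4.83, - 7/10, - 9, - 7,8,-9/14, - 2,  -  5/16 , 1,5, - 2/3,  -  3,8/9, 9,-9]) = [ - 9, - 9, -7, - 3, - 2, - 7/10, - 2/3,-9/14, - 5/16 , 8/9,1, 4.83, 5, 8 , 9] 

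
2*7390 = 14780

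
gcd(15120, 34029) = 9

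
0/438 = 0 = 0.00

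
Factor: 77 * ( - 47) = - 7^1*11^1*47^1 = -3619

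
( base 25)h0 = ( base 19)137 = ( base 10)425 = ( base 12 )2b5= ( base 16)1a9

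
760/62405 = 152/12481 = 0.01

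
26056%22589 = 3467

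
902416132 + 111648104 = 1014064236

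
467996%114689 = 9240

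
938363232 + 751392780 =1689756012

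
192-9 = 183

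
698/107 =6 + 56/107=6.52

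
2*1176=2352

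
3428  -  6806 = - 3378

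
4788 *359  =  1718892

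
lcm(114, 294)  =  5586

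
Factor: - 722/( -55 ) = 2^1*5^( - 1)*11^(- 1)*19^2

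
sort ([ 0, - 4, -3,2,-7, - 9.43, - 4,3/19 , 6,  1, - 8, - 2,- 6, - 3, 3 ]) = [-9.43, - 8, - 7, - 6, - 4, - 4,- 3, - 3,- 2, 0,3/19,1, 2,3, 6 ]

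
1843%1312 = 531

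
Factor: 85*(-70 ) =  - 5950 = - 2^1 * 5^2*7^1 * 17^1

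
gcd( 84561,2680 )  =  1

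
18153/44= 412 + 25/44= 412.57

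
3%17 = 3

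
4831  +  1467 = 6298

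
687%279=129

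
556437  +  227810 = 784247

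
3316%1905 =1411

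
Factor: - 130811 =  - 130811^1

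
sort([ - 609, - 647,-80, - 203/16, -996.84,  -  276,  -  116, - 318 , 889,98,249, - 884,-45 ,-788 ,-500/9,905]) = [-996.84, - 884, - 788, -647 , - 609,- 318, - 276,-116,- 80, - 500/9 , - 45 , - 203/16, 98,249,889, 905 ]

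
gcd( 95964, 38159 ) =11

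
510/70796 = 255/35398 = 0.01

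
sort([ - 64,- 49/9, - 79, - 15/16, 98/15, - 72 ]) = [ - 79,-72, -64, - 49/9, - 15/16 , 98/15]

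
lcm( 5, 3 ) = 15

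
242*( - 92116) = -22292072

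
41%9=5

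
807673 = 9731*83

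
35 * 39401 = 1379035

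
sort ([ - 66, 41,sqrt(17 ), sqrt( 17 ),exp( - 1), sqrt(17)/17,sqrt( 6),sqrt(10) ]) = [ - 66, sqrt( 17 )/17, exp(-1),sqrt(6 ), sqrt( 10), sqrt( 17),sqrt( 17), 41 ]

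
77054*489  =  37679406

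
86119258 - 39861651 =46257607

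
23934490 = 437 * 54770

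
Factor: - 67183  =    -  23^2*127^1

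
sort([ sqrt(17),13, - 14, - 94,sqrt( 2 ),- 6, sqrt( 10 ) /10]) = [-94, - 14, - 6,sqrt ( 10)/10, sqrt ( 2 ), sqrt(17), 13]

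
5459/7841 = 5459/7841 = 0.70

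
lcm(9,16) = 144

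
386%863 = 386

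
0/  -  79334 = 0/1 = - 0.00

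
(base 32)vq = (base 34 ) TW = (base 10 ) 1018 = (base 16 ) 3FA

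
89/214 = 89/214 = 0.42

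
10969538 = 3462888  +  7506650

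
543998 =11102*49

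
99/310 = 99/310 = 0.32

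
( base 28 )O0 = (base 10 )672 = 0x2a0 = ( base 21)1b0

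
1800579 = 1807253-6674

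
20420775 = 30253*675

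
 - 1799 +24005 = 22206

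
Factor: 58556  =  2^2*14639^1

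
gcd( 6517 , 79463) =1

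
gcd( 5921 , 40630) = 1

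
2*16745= 33490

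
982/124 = 7 + 57/62 = 7.92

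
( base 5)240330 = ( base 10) 8840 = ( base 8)21210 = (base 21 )K0K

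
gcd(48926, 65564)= 2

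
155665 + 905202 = 1060867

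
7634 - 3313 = 4321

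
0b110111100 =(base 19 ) 147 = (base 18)16C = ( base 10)444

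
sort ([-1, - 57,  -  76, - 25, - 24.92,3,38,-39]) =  [- 76,- 57, - 39, - 25, -24.92,- 1,3 , 38]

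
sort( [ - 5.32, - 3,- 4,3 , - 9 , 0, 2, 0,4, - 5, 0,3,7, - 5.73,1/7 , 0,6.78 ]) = [ - 9,- 5.73, - 5.32,-5,  -  4, - 3,0, 0,0,0,1/7, 2,3, 3 , 4,  6.78 , 7]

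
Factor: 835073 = 97^1 * 8609^1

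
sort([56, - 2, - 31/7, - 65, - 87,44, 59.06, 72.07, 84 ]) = [ - 87 , - 65 , - 31/7 , - 2, 44, 56, 59.06,  72.07, 84]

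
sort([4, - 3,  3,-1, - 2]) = [ - 3, - 2, - 1,3, 4]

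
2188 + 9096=11284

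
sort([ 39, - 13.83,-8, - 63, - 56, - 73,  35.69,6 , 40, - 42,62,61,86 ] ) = [-73, - 63, -56,  -  42,-13.83,-8,6,35.69 , 39,40,61, 62,  86 ]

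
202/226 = 101/113 = 0.89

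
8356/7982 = 4178/3991 = 1.05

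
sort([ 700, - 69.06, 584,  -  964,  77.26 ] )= [-964, -69.06, 77.26, 584,700] 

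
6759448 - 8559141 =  - 1799693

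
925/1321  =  925/1321=0.70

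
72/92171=72/92171 = 0.00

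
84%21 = 0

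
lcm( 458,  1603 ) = 3206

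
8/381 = 8/381 = 0.02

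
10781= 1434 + 9347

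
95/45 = 2 + 1/9 =2.11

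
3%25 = 3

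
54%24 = 6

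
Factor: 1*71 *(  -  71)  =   - 71^2   =  - 5041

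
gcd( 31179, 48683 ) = 547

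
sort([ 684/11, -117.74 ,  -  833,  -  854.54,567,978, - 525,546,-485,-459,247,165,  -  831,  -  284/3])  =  [ -854.54, - 833, - 831, -525, - 485,-459 , -117.74, -284/3,684/11, 165,247,  546,567,978]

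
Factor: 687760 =2^4*5^1*8597^1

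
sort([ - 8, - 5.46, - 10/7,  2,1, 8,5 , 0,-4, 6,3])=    [ - 8, - 5.46,  -  4, - 10/7 , 0,1, 2, 3,5, 6,8]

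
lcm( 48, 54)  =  432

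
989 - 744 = 245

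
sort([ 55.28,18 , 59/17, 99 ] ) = [59/17, 18,55.28 , 99 ] 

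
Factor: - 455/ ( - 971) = 5^1*7^1*13^1*971^( - 1)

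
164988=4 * 41247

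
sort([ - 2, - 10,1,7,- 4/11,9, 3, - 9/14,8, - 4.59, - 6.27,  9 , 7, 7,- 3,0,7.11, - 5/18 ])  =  [ - 10, - 6.27, - 4.59,-3, - 2, - 9/14, - 4/11, - 5/18, 0, 1,3, 7, 7,7,  7.11,8,9,9]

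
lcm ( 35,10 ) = 70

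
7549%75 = 49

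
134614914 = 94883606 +39731308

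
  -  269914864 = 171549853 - 441464717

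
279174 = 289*966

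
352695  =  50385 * 7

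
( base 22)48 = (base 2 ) 1100000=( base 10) 96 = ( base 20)4G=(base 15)66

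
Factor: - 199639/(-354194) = 2^( - 1)*11^1*409^( - 1)*433^( - 1 )*18149^1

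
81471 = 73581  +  7890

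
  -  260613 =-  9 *28957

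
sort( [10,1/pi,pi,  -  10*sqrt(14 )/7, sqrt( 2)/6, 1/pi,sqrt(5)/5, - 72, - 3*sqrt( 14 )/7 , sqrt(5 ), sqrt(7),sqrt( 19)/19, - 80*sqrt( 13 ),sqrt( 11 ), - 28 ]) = [ - 80*sqrt( 13 ),-72, - 28, - 10 * sqrt(14 ) /7, - 3 * sqrt (14 ) /7,sqrt( 19 ) /19,sqrt( 2 )/6,1/pi,1/pi,  sqrt(5) /5 , sqrt( 5), sqrt(7 ), pi , sqrt (11 ),  10] 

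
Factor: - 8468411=-7^1 * 1209773^1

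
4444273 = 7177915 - 2733642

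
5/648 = 5/648 = 0.01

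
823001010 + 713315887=1536316897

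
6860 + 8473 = 15333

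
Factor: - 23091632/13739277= - 2^4 *3^( - 1)  *  23^1 * 131^1*479^1 * 4579759^( - 1)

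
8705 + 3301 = 12006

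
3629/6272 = 3629/6272 = 0.58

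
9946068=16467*604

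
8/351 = 8/351 = 0.02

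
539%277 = 262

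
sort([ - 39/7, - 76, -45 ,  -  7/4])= [ - 76,-45,  -  39/7, - 7/4]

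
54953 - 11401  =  43552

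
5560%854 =436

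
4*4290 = 17160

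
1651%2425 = 1651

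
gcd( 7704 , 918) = 18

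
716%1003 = 716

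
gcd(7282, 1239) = 1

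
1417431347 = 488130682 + 929300665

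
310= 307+3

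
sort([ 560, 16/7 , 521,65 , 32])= [16/7, 32,65,521,560 ] 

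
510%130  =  120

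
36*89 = 3204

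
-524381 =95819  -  620200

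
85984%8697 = 7711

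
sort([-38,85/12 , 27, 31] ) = [ - 38,85/12, 27,31 ] 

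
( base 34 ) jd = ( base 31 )l8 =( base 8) 1223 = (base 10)659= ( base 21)1A8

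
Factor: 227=227^1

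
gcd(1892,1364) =44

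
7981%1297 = 199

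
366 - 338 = 28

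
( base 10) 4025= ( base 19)B2G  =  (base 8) 7671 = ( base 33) 3MW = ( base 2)111110111001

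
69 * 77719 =5362611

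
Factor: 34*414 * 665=2^2*3^2 * 5^1*7^1*17^1*19^1 *23^1 = 9360540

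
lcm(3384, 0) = 0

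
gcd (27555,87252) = 33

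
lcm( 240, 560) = 1680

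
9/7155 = 1/795 = 0.00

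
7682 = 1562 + 6120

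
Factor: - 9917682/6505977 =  - 3305894/2168659 = - 2^1*1652947^1*2168659^( - 1) 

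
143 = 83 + 60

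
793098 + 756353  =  1549451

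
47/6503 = 47/6503 =0.01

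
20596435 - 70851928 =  -50255493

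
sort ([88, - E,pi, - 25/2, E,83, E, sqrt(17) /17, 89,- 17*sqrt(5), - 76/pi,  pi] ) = [ - 17*sqrt(5),  -  76/pi, - 25/2,  -  E,sqrt(17) /17, E, E , pi , pi, 83 , 88,89 ]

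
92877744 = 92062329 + 815415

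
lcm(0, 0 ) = 0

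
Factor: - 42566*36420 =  - 1550253720 =-2^3 * 3^1*5^1*607^1*21283^1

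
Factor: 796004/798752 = 869/872 = 2^(-3)*11^1*79^1*109^( - 1 ) 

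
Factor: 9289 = 7^1*1327^1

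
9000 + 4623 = 13623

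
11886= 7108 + 4778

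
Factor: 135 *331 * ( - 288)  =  -12869280 = -2^5 *3^5*5^1*331^1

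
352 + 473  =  825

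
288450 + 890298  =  1178748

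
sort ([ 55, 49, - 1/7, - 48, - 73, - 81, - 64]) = [ - 81,-73, - 64, - 48, - 1/7,49, 55 ] 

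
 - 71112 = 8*( - 8889)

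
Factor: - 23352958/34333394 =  - 11676479/17166697 = - 23^1*507673^1 * 17166697^( - 1) 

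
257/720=257/720 = 0.36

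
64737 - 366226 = - 301489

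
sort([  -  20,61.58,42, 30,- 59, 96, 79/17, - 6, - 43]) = [ - 59, - 43,-20, - 6,79/17, 30 , 42,61.58, 96 ]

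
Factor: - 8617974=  - 2^1*3^1*43^1*33403^1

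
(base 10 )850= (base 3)1011111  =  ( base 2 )1101010010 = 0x352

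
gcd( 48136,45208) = 8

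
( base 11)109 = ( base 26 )50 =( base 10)130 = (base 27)4m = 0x82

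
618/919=618/919 = 0.67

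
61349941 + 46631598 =107981539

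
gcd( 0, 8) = 8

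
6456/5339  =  1 + 1117/5339  =  1.21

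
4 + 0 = 4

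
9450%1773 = 585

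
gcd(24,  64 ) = 8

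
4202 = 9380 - 5178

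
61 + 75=136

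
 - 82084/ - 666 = 41042/333= 123.25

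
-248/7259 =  - 248/7259 =- 0.03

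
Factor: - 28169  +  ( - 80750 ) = -17^1*43^1*149^1 = -108919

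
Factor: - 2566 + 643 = - 1923 = -3^1*641^1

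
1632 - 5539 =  - 3907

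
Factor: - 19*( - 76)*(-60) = - 86640 = - 2^4*3^1*5^1 * 19^2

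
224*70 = 15680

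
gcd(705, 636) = 3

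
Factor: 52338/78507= 2/3  =  2^1 *3^ ( - 1)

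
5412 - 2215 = 3197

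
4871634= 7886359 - 3014725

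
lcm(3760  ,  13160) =26320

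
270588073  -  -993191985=1263780058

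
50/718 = 25/359=0.07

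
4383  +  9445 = 13828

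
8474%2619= 617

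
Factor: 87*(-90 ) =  - 2^1 * 3^3*5^1*29^1 = -7830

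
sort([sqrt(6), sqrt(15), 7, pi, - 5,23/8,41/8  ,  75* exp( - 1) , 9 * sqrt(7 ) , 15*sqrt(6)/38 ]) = [ - 5,  15*sqrt(6) /38,sqrt(6), 23/8,  pi, sqrt ( 15), 41/8,  7,9 * sqrt( 7),75*exp( - 1)] 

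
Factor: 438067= 7^1*62581^1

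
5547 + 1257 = 6804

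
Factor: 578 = 2^1*17^2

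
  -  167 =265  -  432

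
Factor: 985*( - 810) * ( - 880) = 2^5*3^4*5^3*11^1*197^1 = 702108000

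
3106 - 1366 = 1740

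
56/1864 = 7/233 = 0.03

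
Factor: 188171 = 188171^1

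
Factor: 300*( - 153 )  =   - 45900 = - 2^2*3^3*5^2 * 17^1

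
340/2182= 170/1091= 0.16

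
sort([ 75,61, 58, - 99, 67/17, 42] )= [-99 , 67/17,42,58,61,  75]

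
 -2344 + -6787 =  - 9131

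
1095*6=6570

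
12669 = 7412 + 5257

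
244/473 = 244/473 = 0.52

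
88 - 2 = 86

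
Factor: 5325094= 2^1*2662547^1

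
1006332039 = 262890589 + 743441450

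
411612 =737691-326079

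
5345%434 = 137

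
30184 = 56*539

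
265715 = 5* 53143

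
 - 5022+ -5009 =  - 10031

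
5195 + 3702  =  8897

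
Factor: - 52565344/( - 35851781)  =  2^5 * 7^( - 2 )  *  13^1  *89^( - 1)*8221^(  -  1)*126359^1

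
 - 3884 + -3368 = - 7252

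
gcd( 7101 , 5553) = 9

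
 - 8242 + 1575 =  - 6667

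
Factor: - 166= -2^1*83^1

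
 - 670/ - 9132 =335/4566 = 0.07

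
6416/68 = 94  +  6/17 = 94.35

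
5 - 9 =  - 4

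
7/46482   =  7/46482 =0.00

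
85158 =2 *42579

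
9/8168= 9/8168  =  0.00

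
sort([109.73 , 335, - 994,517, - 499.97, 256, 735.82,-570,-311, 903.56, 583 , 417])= [ - 994,  -  570, -499.97, - 311 , 109.73,256, 335,417, 517, 583, 735.82, 903.56]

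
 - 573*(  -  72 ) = 41256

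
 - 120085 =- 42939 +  - 77146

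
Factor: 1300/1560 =5/6=2^( - 1)  *3^(-1)*5^1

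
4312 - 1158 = 3154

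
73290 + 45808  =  119098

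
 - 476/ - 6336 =119/1584 = 0.08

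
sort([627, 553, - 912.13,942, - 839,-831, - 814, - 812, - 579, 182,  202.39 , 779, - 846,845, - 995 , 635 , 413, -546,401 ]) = [ - 995, - 912.13, -846, - 839,-831,-814, - 812, - 579 , - 546,182, 202.39,  401,413,553,627, 635,779,845 , 942 ]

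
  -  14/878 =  - 7/439 = - 0.02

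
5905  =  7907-2002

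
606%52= 34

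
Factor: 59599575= 3^2*5^2*7^1*79^1*479^1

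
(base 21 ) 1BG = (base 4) 22300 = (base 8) 1260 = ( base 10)688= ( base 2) 1010110000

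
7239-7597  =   - 358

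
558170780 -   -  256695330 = 814866110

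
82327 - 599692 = - 517365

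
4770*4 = 19080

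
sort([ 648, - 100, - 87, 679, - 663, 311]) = [ - 663,-100, -87, 311, 648, 679 ] 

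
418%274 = 144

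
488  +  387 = 875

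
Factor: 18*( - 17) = -306 = -2^1 * 3^2*17^1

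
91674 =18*5093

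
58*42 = 2436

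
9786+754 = 10540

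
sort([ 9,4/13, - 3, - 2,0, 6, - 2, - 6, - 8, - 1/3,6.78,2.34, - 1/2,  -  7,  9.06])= [-8,  -  7  , - 6, - 3, - 2, - 2 , - 1/2, - 1/3, 0,4/13, 2.34,6, 6.78, 9,9.06 ]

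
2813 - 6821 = -4008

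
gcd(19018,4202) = 2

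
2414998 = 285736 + 2129262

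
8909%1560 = 1109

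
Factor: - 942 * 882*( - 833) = 2^2 * 3^3*7^4*17^1*157^1=692093052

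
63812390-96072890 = - 32260500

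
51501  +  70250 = 121751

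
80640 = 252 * 320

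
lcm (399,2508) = 17556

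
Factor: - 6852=  -  2^2*3^1 *571^1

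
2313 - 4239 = - 1926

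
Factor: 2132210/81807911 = 2^1*5^1*79^1*2699^1*81807911^( - 1 ) 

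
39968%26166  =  13802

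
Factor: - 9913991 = - 19^1 *521789^1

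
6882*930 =6400260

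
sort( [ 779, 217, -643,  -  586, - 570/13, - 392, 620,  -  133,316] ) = [ - 643,-586, - 392, -133, - 570/13,217,316,620,779]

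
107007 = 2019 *53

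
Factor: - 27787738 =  - 2^1*  11^1*1263079^1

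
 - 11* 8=-88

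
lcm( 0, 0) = 0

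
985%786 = 199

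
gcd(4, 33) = 1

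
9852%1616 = 156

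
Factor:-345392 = - 2^4 * 21587^1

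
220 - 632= - 412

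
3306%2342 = 964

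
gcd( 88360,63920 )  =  1880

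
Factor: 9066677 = 9066677^1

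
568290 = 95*5982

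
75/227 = 75/227=0.33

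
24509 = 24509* 1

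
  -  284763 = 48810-333573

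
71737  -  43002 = 28735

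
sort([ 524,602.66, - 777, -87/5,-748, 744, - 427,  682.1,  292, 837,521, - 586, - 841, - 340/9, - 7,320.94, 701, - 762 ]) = [-841, - 777, - 762,  -  748, - 586 , - 427, - 340/9, - 87/5, - 7,292, 320.94,521,524, 602.66,682.1, 701,744, 837]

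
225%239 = 225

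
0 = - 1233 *0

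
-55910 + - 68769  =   - 124679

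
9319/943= 9 + 832/943 = 9.88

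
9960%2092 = 1592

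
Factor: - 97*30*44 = -128040 = -2^3*3^1*5^1 * 11^1*97^1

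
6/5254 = 3/2627 = 0.00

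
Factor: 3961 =17^1*233^1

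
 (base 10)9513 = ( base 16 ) 2529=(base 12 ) 5609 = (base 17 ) 1FFA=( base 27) D19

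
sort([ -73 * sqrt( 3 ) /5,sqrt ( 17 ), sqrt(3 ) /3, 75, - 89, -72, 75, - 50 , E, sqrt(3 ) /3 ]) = [  -  89,  -  72, - 50, - 73*sqrt(3)/5,sqrt(3 )/3,sqrt (3)/3, E,sqrt( 17 ),75, 75]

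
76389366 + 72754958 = 149144324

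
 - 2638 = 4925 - 7563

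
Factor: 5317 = 13^1 * 409^1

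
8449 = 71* 119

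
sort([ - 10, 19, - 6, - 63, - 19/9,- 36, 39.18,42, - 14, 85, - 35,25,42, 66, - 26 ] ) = [ - 63, - 36, - 35, - 26, - 14, - 10 , - 6, - 19/9, 19,25,  39.18,42,42  ,  66,85 ]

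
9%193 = 9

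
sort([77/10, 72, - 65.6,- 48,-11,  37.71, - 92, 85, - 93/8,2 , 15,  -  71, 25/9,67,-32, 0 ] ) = [ -92, - 71, - 65.6 , -48,-32, - 93/8, - 11 , 0 , 2,25/9,  77/10, 15,37.71,67 , 72,  85]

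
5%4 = 1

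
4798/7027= 4798/7027= 0.68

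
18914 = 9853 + 9061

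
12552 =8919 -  - 3633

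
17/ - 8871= - 1 + 8854/8871=-0.00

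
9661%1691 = 1206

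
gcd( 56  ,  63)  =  7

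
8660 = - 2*( -4330 )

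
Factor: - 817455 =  - 3^1*5^1*54497^1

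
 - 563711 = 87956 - 651667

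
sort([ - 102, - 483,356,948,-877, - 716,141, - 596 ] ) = [ - 877, - 716, -596, - 483,-102,  141 , 356, 948]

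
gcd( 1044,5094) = 18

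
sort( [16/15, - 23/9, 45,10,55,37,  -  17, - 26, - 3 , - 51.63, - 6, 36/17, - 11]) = [ -51.63,-26,-17,  -  11,-6 , - 3,-23/9, 16/15, 36/17, 10, 37,45, 55] 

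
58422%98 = 14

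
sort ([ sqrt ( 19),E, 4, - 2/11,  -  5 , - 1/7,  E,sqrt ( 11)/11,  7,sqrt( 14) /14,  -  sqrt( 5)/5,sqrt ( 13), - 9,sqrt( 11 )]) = [-9, - 5, - sqrt ( 5)/5, - 2/11 , - 1/7,sqrt(14)/14,sqrt ( 11)/11, E, E,sqrt( 11 ), sqrt( 13), 4,sqrt(19), 7] 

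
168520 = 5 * 33704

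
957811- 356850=600961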